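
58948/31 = 1901+17/31 = 1901.55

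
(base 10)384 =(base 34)ba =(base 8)600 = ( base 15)1a9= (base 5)3014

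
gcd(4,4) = 4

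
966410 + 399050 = 1365460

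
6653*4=26612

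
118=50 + 68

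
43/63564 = 43/63564 =0.00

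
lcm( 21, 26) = 546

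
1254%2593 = 1254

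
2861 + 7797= 10658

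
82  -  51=31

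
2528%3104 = 2528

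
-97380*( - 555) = 54045900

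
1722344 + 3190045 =4912389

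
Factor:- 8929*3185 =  - 5^1* 7^2*13^1 * 8929^1 = - 28438865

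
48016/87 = 48016/87 =551.91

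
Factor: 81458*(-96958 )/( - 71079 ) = 2^2*3^(-1 )*13^2*19^(  -  1 )*29^( - 1)*43^( - 1)*241^1*48479^1 = 7898004764/71079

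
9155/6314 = 1 + 2841/6314 =1.45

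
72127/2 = 36063 + 1/2 =36063.50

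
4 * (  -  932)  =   - 3728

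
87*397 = 34539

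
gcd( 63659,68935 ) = 1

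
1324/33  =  40 + 4/33 = 40.12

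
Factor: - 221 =  -  13^1*17^1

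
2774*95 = 263530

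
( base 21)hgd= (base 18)163G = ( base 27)akg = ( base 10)7846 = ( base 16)1EA6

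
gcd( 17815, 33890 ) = 5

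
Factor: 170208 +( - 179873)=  - 9665 = - 5^1*1933^1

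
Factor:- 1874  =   - 2^1*937^1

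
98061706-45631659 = 52430047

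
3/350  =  3/350 = 0.01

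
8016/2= 4008 = 4008.00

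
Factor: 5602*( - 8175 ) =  - 45796350 = -2^1*3^1 * 5^2*109^1*2801^1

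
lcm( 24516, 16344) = 49032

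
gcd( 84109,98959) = 1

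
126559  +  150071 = 276630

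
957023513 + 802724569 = 1759748082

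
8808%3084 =2640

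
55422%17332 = 3426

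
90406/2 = 45203  =  45203.00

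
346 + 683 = 1029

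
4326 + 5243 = 9569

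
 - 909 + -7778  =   - 8687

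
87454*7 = 612178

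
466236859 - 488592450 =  - 22355591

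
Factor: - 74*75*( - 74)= 410700 = 2^2*3^1 *5^2*37^2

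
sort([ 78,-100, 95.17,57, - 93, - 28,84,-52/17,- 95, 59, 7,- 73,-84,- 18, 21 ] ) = [ - 100,  -  95,-93, - 84,-73, -28, - 18, - 52/17, 7, 21, 57, 59, 78,84, 95.17] 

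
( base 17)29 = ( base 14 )31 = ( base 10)43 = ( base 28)1f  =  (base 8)53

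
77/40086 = 77/40086=0.00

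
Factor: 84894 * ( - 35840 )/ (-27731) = 3042600960/27731 = 2^11*3^1*5^1*7^1*11^( - 1)*2521^( - 1 )*14149^1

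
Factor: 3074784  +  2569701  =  3^4*5^1 * 7^1*11^1*181^1 =5644485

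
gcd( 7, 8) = 1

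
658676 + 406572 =1065248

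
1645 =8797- 7152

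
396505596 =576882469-180376873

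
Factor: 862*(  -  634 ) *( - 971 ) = 2^2*317^1*431^1*971^1 = 530659268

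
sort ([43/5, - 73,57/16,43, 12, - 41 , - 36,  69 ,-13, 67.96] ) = [ - 73, - 41, - 36, - 13,  57/16,43/5,  12,43,67.96, 69] 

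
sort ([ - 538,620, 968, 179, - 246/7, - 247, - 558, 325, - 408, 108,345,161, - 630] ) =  [ - 630, - 558 , -538, - 408, - 247, - 246/7,108, 161, 179,325,345, 620, 968]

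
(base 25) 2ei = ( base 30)1ns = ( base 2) 11001010010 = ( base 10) 1618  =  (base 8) 3122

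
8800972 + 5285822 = 14086794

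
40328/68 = 10082/17 = 593.06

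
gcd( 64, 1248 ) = 32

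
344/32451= 344/32451 =0.01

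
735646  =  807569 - 71923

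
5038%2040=958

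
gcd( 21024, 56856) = 24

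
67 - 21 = 46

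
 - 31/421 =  - 31/421 = -0.07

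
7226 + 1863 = 9089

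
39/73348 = 39/73348 = 0.00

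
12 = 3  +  9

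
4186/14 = 299 = 299.00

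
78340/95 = 15668/19 = 824.63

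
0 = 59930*0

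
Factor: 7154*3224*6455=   2^4*5^1*7^2 * 13^1*31^1*73^1*1291^1 = 148881321680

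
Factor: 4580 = 2^2 * 5^1 * 229^1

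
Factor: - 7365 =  - 3^1*5^1*491^1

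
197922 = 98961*2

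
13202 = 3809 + 9393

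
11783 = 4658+7125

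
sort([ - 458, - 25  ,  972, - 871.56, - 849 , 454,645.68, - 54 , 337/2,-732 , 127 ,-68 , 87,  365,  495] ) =[ - 871.56, - 849, - 732, - 458, - 68,- 54,-25,  87,  127 , 337/2, 365,454,495,645.68,972] 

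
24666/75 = 328 + 22/25 = 328.88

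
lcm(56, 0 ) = 0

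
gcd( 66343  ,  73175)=1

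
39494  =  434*91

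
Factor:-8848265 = -5^1 * 683^1 * 2591^1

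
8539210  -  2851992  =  5687218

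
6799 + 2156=8955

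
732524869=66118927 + 666405942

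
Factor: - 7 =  - 7^1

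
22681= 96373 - 73692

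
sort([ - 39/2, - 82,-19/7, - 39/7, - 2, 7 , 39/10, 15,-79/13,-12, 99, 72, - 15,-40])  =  [  -  82 , - 40, - 39/2, -15 ,-12, -79/13, - 39/7,-19/7,-2, 39/10, 7,15, 72, 99 ]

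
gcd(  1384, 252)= 4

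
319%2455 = 319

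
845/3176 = 845/3176= 0.27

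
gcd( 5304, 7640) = 8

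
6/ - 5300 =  - 1 + 2647/2650 = - 0.00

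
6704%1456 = 880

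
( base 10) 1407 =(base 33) 19L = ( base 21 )340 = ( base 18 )463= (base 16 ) 57f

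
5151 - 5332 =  - 181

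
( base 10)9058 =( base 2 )10001101100010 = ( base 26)DAA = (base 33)8ag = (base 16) 2362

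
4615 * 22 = 101530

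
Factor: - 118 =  - 2^1*59^1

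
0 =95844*0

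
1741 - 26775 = -25034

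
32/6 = 16/3= 5.33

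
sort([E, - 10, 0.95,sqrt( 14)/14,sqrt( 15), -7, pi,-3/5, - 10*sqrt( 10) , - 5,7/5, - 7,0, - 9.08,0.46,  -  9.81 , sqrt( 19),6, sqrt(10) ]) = [-10 *sqrt(10), - 10, - 9.81, - 9.08, - 7, - 7, - 5, - 3/5, 0,sqrt (14)/14, 0.46, 0.95, 7/5, E,pi,sqrt( 10), sqrt(  15 ), sqrt( 19),6]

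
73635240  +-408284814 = - 334649574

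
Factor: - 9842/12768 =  - 2^( - 4)*3^(  -  1) * 37^1 = - 37/48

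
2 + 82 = 84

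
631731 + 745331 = 1377062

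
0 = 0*11031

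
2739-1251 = 1488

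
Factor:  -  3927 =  - 3^1*7^1*11^1*17^1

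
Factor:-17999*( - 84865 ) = 1527485135 = 5^1 * 11^1*41^1*439^1*1543^1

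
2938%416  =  26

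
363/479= 363/479 = 0.76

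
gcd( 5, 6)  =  1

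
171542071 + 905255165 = 1076797236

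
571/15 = 38  +  1/15 = 38.07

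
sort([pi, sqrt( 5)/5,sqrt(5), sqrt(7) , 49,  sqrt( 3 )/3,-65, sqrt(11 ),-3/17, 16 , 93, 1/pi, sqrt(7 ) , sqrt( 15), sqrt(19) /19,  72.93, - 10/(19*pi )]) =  [ - 65 ,  -  3/17,- 10/(19*pi),sqrt( 19 )/19,1/pi, sqrt (5 )/5, sqrt( 3)/3,sqrt (5) , sqrt (7 ),sqrt( 7),  pi , sqrt(11), sqrt(15) , 16, 49 , 72.93, 93 ]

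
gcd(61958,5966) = 2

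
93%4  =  1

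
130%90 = 40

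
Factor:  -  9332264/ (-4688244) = 2^1*3^( - 2)*11^( - 1 )*11839^( - 1 )*1166533^1 = 2333066/1172061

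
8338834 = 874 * 9541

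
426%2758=426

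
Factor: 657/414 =73/46=2^( - 1)*23^( - 1)*73^1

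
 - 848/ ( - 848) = 1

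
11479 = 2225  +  9254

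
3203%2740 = 463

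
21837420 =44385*492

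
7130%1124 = 386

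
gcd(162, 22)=2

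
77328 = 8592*9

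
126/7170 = 21/1195 = 0.02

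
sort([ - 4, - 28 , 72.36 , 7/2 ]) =[-28, - 4, 7/2 , 72.36 ]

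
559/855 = 559/855 = 0.65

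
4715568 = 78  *60456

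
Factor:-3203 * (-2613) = 3^1*13^1* 67^1*3203^1 = 8369439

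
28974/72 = 402 + 5/12 = 402.42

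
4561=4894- 333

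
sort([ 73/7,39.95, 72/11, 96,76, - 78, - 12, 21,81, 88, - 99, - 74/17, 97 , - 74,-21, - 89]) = [ - 99, -89, - 78, - 74, - 21,-12, - 74/17,72/11 , 73/7 , 21  ,  39.95, 76, 81,88, 96, 97]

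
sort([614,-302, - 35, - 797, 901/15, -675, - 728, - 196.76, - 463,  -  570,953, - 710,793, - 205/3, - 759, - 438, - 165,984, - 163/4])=[ - 797, - 759, - 728,-710,- 675, - 570, - 463,- 438, - 302, - 196.76,- 165,- 205/3 , - 163/4,-35 , 901/15,614 , 793,953,984 ]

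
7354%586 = 322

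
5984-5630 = 354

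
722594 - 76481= 646113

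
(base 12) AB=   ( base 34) 3T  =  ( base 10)131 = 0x83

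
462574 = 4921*94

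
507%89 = 62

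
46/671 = 46/671  =  0.07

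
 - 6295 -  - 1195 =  - 5100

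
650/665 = 130/133 = 0.98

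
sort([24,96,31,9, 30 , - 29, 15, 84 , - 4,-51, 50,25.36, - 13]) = [ - 51, - 29, - 13, - 4, 9,15,24,25.36,30, 31,50,84,96 ]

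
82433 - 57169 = 25264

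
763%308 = 147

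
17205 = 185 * 93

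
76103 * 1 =76103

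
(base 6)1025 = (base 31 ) 7G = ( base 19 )c5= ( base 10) 233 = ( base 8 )351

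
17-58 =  - 41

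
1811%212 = 115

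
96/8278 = 48/4139 = 0.01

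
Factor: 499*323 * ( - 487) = -78493199 = -17^1 * 19^1*487^1*499^1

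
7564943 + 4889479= 12454422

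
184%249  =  184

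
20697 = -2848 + 23545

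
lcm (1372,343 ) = 1372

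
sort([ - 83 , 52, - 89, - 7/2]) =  [ - 89,  -  83, - 7/2, 52 ]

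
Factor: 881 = 881^1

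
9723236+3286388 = 13009624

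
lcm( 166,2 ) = 166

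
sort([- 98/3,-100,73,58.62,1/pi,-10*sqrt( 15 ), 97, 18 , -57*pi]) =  [ - 57* pi, - 100, - 10*sqrt( 15), - 98/3, 1/pi,18, 58.62, 73,97] 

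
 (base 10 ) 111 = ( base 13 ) 87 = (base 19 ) 5G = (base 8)157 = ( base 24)4F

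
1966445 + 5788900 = 7755345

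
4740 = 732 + 4008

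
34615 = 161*215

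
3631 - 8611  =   - 4980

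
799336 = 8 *99917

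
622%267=88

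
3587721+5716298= 9304019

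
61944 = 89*696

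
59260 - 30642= 28618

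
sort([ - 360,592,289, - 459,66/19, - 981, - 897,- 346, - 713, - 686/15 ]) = [ - 981, - 897, - 713,- 459,-360, - 346, -686/15,66/19,289,592]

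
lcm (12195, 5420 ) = 48780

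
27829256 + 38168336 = 65997592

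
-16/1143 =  - 16/1143 = - 0.01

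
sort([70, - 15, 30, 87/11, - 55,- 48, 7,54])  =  [ - 55, - 48, - 15,7, 87/11 , 30, 54 , 70 ] 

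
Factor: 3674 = 2^1 * 11^1 * 167^1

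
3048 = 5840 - 2792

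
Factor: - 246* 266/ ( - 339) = 21812/113 = 2^2*7^1 * 19^1 * 41^1*113^( - 1)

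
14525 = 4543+9982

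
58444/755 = 58444/755= 77.41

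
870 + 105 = 975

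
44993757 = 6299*7143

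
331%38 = 27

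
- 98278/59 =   -  98278/59 = - 1665.73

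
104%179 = 104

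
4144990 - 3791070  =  353920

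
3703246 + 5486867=9190113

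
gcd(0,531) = 531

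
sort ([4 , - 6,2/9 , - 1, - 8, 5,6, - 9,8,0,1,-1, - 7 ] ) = [ - 9, - 8,-7, - 6  ,-1, - 1,  0, 2/9, 1,4, 5,6,8 ]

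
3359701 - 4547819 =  - 1188118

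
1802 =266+1536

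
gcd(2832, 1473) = 3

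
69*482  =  33258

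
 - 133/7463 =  - 133/7463 = - 0.02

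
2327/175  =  13 + 52/175 = 13.30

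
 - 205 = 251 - 456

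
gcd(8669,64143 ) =1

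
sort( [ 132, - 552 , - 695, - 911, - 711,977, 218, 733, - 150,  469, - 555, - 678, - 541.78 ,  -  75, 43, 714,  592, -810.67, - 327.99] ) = [ - 911,-810.67 , - 711, - 695, - 678, - 555,- 552 , - 541.78, -327.99, - 150, - 75,43, 132, 218,469, 592, 714, 733, 977 ]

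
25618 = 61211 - 35593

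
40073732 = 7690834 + 32382898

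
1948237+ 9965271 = 11913508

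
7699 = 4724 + 2975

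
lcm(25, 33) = 825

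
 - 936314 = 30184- 966498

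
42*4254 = 178668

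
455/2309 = 455/2309 = 0.20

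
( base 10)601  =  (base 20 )1A1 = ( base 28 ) LD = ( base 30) K1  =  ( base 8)1131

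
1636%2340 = 1636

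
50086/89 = 562 + 68/89 =562.76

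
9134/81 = 112 + 62/81 = 112.77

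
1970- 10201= -8231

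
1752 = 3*584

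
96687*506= 48923622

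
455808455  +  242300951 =698109406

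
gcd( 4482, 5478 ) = 498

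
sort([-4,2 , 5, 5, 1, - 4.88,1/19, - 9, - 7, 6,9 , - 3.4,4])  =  [ - 9,  -  7, - 4.88, - 4,  -  3.4,1/19,  1, 2,  4,5,5, 6,9]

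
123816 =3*41272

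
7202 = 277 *26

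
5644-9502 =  - 3858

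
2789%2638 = 151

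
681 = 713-32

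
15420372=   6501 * 2372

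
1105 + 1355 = 2460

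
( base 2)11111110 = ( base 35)79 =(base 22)bc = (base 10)254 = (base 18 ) E2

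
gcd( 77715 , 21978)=99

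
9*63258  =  569322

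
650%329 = 321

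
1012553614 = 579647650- - 432905964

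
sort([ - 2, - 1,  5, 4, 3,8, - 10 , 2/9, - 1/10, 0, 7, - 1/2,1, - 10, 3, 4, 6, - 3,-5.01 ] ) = [-10, - 10, - 5.01,  -  3, - 2, - 1, - 1/2, - 1/10,  0,2/9,1,3, 3,4, 4,5,6, 7,  8 ] 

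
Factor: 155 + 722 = 877 = 877^1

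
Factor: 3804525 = 3^2*5^2*37^1 * 457^1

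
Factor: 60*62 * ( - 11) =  - 40920=-2^3 *3^1*5^1*11^1 * 31^1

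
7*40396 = 282772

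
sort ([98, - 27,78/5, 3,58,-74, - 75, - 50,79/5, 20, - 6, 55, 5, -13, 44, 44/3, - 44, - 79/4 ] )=[ - 75, - 74 ,-50, - 44 , - 27, -79/4, - 13, - 6, 3,5, 44/3, 78/5,79/5, 20 , 44,55,  58, 98 ]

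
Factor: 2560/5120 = 2^(-1) = 1/2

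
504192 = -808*(- 624)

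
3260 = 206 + 3054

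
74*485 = 35890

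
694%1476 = 694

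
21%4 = 1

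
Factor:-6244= -2^2 *7^1 * 223^1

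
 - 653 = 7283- 7936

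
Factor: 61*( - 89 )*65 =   -  352885 = - 5^1*13^1*61^1*89^1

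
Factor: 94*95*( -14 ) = - 125020  =  - 2^2*5^1*7^1*19^1*47^1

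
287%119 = 49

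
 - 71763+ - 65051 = -136814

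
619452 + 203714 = 823166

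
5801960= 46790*124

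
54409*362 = 19696058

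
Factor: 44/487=2^2*11^1*487^( - 1 ) 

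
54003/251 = 54003/251 = 215.15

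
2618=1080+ 1538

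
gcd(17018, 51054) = 17018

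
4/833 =4/833=0.00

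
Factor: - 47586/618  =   - 7^1*11^1  =  -77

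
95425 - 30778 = 64647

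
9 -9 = 0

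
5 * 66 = 330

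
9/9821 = 9/9821 = 0.00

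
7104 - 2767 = 4337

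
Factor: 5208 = 2^3*3^1*7^1*31^1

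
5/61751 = 5/61751=0.00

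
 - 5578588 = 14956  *(-373)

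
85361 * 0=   0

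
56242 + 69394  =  125636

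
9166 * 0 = 0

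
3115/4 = 3115/4= 778.75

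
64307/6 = 64307/6 =10717.83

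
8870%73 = 37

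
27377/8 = 27377/8 = 3422.12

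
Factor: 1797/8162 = 2^( - 1)*3^1*7^ (-1)*11^(-1)*53^( - 1)*599^1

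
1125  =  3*375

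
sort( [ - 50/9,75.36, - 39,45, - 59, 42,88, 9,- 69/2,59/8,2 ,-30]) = [ - 59, - 39, - 69/2,-30, - 50/9, 2,  59/8,9,42,  45, 75.36,88 ]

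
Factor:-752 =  - 2^4*47^1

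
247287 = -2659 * ( - 93 )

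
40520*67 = 2714840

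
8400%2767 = 99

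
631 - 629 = 2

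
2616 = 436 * 6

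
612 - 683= - 71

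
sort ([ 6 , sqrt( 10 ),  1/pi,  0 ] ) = [ 0, 1/pi,sqrt(10),6 ] 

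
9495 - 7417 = 2078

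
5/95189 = 5/95189 = 0.00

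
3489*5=17445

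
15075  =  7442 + 7633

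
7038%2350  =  2338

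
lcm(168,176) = 3696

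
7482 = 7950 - 468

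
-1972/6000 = - 493/1500=-  0.33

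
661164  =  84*7871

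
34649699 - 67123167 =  - 32473468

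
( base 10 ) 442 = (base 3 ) 121101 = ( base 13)280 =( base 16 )1BA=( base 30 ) EM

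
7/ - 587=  - 1 + 580/587 =- 0.01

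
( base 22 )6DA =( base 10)3200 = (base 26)4j2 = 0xc80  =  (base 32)340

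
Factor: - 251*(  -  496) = 2^4  *31^1* 251^1 = 124496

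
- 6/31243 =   -  1 + 31237/31243 = - 0.00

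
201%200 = 1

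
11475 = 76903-65428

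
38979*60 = 2338740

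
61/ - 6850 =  - 61/6850 = - 0.01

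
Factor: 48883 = 48883^1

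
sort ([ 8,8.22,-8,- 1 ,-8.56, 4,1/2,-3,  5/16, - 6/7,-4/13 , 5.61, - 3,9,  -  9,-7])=[-9,  -  8.56, - 8 ,-7, - 3,-3, - 1, -6/7, - 4/13,5/16,  1/2,4, 5.61,8,8.22,9]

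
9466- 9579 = - 113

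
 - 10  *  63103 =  -631030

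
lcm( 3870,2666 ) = 119970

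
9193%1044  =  841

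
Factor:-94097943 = -3^4*1161703^1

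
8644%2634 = 742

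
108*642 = 69336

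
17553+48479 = 66032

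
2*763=1526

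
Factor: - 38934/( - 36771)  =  18/17  =  2^1*3^2*17^( - 1 )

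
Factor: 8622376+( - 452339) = 23^1 * 127^1*2797^1 = 8170037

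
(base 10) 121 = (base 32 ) 3P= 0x79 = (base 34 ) 3J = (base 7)232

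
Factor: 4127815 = 5^1*787^1 * 1049^1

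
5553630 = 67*82890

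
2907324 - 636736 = 2270588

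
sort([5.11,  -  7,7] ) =[ - 7,5.11,  7 ]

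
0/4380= 0 = 0.00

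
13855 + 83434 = 97289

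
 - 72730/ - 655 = 111 + 5/131= 111.04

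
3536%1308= 920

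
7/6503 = 1/929 = 0.00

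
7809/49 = 159 + 18/49 =159.37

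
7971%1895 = 391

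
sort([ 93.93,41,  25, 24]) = [24,25, 41,93.93 ] 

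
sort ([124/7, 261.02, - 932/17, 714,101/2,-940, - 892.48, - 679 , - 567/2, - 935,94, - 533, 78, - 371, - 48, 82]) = [ - 940, - 935 , - 892.48 , - 679,-533, - 371, - 567/2, - 932/17,  -  48, 124/7, 101/2, 78,82, 94, 261.02,714] 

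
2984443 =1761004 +1223439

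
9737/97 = 100 + 37/97  =  100.38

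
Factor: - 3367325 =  - 5^2*13^2*797^1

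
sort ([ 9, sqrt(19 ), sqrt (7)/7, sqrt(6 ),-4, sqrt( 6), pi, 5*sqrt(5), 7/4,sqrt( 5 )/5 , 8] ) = [ - 4, sqrt( 7 )/7, sqrt( 5 ) /5, 7/4,sqrt( 6 ), sqrt(6 ), pi,sqrt(19), 8, 9, 5*sqrt( 5 )] 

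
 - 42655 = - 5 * 8531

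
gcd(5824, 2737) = 7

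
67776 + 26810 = 94586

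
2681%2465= 216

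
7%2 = 1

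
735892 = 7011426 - 6275534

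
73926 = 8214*9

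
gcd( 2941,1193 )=1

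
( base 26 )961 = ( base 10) 6241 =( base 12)3741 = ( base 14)23BB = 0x1861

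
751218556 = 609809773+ 141408783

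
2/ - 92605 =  - 2/92605= - 0.00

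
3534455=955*3701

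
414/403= 1+11/403 = 1.03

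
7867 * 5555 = 43701185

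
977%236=33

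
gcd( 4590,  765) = 765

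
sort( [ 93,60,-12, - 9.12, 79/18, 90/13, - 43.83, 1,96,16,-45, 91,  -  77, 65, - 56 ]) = [- 77, - 56,-45,-43.83, - 12, - 9.12,1,79/18 , 90/13, 16, 60, 65,91, 93, 96]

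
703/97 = 7+ 24/97= 7.25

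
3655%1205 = 40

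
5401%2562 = 277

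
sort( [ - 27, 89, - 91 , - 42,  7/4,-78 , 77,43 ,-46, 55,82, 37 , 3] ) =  [ - 91,  -  78, - 46,  -  42,-27 , 7/4, 3  ,  37,43 , 55,  77 , 82 , 89 ] 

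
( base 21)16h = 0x248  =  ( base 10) 584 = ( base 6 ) 2412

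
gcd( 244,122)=122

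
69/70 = 69/70 = 0.99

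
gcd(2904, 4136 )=88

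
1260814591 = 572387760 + 688426831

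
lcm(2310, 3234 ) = 16170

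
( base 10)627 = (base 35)HW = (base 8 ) 1163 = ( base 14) 32b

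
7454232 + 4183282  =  11637514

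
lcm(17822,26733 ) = 53466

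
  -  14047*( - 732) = 10282404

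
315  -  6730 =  - 6415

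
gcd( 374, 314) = 2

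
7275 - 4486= 2789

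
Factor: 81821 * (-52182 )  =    -  4269583422 = - 2^1*3^2 * 13^1 *17^1 *223^1* 4813^1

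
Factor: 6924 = 2^2*3^1*577^1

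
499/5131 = 499/5131 =0.10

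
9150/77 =118 + 64/77 =118.83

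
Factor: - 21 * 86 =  - 1806=- 2^1*3^1 *7^1*43^1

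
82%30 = 22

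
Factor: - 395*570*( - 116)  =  2^3*3^1*5^2 *19^1 * 29^1*79^1 = 26117400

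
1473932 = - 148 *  ( - 9959)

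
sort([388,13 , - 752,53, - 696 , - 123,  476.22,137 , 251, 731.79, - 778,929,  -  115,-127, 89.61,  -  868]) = [ - 868 , - 778 , - 752 , - 696, - 127, - 123,- 115,  13, 53,89.61,137,  251,  388,476.22, 731.79, 929 ]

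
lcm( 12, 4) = 12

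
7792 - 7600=192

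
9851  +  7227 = 17078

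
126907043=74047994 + 52859049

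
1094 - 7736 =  - 6642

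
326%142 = 42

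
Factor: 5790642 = 2^1*3^1*11^1*13^1*17^1*397^1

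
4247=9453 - 5206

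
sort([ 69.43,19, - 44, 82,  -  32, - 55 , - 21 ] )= [ - 55, - 44,  -  32, - 21,19,69.43,82 ]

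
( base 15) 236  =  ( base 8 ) 765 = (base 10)501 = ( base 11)416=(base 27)IF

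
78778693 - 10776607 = 68002086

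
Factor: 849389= 587^1*1447^1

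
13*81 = 1053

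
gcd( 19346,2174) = 2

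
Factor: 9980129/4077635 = 5^( - 1) * 815527^( - 1)*9980129^1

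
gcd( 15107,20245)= 1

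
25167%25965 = 25167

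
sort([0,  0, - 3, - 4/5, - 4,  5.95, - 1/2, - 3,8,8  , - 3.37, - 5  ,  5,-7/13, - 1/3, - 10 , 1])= [ - 10,  -  5, - 4,- 3.37,-3 , - 3, - 4/5,  -  7/13, - 1/2, - 1/3,0,0,1,5 , 5.95, 8,8] 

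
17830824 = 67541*264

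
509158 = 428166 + 80992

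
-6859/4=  - 6859/4 = - 1714.75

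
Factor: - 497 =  - 7^1*71^1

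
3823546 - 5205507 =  - 1381961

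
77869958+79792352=157662310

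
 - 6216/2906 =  - 3 + 1251/1453 = - 2.14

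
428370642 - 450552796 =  - 22182154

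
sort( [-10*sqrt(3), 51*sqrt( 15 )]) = [ - 10*sqrt(3),51*sqrt( 15)]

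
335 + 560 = 895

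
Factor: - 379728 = -2^4*3^4*293^1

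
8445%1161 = 318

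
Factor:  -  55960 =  - 2^3*5^1 *1399^1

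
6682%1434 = 946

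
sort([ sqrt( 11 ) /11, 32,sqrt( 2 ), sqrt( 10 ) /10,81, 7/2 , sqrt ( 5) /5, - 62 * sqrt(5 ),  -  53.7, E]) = [ - 62 * sqrt (5 ), - 53.7, sqrt( 11)/11,sqrt (10 )/10,sqrt (5)/5, sqrt ( 2),E,7/2, 32, 81] 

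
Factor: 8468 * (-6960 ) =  - 2^6 * 3^1*5^1*29^2 * 73^1 = -58937280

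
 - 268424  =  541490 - 809914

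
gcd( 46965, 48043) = 1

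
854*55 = 46970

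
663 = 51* 13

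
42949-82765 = -39816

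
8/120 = 1/15 = 0.07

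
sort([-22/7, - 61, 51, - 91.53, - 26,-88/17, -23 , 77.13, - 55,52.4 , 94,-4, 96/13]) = [-91.53, - 61, - 55,-26, - 23,-88/17, - 4 ,-22/7,96/13, 51, 52.4,77.13 , 94]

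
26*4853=126178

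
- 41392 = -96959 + 55567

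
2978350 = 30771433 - 27793083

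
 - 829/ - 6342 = 829/6342= 0.13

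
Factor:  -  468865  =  -5^1*79^1*1187^1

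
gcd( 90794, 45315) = 1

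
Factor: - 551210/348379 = -2^1*5^1 * 11^1 *113^(-1)*3083^( - 1 )*5011^1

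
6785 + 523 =7308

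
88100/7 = 88100/7 = 12585.71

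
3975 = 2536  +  1439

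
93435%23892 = 21759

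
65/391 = 65/391= 0.17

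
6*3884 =23304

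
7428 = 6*1238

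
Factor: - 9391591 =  - 11^1*67^1 * 12743^1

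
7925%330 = 5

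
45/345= 3/23 = 0.13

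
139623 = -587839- -727462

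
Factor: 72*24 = 1728=2^6*3^3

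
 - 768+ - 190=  -958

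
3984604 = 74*53846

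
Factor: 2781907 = 67^1 * 41521^1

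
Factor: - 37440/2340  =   -2^4 =- 16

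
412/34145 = 412/34145 = 0.01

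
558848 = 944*592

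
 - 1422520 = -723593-698927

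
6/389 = 6/389 = 0.02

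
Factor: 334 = 2^1* 167^1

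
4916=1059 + 3857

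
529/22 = 24+1/22 = 24.05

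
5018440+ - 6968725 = -1950285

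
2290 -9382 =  - 7092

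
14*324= 4536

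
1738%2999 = 1738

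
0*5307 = 0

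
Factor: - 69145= - 5^1*13829^1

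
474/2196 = 79/366= 0.22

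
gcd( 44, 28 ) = 4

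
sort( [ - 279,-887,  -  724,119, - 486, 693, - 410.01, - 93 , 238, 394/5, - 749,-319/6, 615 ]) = [ - 887, - 749, - 724,-486,-410.01, - 279, - 93, - 319/6,394/5, 119, 238, 615, 693 ]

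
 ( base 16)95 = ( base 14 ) A9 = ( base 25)5o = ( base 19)7g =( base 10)149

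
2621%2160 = 461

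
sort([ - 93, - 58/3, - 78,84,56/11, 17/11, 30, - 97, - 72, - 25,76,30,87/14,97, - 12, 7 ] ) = [-97, - 93, - 78, -72, - 25, - 58/3, - 12 , 17/11,56/11,87/14,  7,30, 30,76,84,  97 ] 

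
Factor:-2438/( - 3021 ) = 2^1*3^( - 1 )*19^(  -  1)*23^1 = 46/57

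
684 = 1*684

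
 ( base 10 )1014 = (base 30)13O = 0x3F6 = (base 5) 13024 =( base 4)33312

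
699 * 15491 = 10828209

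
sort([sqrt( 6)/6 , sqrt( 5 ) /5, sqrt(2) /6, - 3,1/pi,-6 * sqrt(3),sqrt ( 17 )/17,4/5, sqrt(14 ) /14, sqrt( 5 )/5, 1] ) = [ - 6*sqrt(3),-3,sqrt(2 ) /6, sqrt ( 17)/17, sqrt(14 ) /14, 1/pi,sqrt(6 )/6,sqrt(5 ) /5, sqrt (5)/5, 4/5,1 ] 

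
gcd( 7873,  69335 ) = 1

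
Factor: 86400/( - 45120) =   -  90/47 = - 2^1 * 3^2*5^1*47^( - 1 )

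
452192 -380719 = 71473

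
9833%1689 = 1388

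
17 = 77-60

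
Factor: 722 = 2^1*19^2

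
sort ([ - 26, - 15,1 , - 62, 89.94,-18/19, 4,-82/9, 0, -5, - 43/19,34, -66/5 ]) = [-62, - 26, - 15,-66/5, - 82/9, - 5 , - 43/19, - 18/19, 0, 1, 4, 34, 89.94 ] 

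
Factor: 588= 2^2*3^1*7^2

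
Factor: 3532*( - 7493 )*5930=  - 2^3*5^1*59^1*127^1*593^1*883^1 = - 156939086680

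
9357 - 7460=1897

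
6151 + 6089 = 12240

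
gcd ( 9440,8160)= 160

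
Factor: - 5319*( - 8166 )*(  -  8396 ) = -2^3  *  3^4 *197^1*1361^1*2099^1 = -364679873784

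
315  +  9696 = 10011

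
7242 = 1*7242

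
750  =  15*50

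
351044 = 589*596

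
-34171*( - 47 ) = 1606037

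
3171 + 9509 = 12680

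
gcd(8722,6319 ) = 89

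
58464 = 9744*6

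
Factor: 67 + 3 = 2^1 * 5^1*7^1 = 70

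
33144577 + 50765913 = 83910490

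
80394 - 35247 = 45147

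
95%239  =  95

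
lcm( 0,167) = 0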